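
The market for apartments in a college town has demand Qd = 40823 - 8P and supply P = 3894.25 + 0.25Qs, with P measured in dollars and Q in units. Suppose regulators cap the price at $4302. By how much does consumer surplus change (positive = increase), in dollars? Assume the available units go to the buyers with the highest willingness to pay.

490734

Rearranging supply gives Qs = 4P - 15577. Without the control the market clears where 40823 - 8P = 4P - 15577, i.e. P* = 4700 and Q* = 3223.
The ceiling of 4302 is below the equilibrium price 4700, so it binds.
At P = 4302: Qd = 40823 - 8·4302 = 6407 and Qs = 4·4302 - 15577 = 1631.
Consumer surplus without the control is ½ · (5102.875 - 4700) · 3223 = 649233.0625.
With the ceiling, 1631 units are sold at 4302 (assume they go to the highest-value buyers). The demand price at Q = 1631 is 4899, so CS = ½ · [(5102.875 - 4302) + (4899 - 4302)] · 1631 = 1139967.0625.
Change in consumer surplus = 1139967.0625 - 649233.0625 = 490734.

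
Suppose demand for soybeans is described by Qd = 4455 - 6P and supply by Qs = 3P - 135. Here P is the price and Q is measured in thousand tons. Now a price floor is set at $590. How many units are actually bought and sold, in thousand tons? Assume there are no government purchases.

915

Setting quantity demanded equal to quantity supplied, 4455 - 6P = 3P - 135, gives P* = 510 and Q* = 1395.
Since 590 > 510, the floor is binding.
At P = 590: Qd = 4455 - 6·590 = 915 and Qs = 3·590 - 135 = 1635.
The quantity actually transacted is the short side, demand: 915.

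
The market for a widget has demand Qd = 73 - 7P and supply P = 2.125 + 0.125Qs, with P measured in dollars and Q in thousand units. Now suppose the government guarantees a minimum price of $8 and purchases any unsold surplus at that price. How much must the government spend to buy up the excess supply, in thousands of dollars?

Rearranging supply gives Qs = 8P - 17. Without the control the market clears where 73 - 7P = 8P - 17, i.e. P* = 6 and Q* = 31.
Since 8 > 6, the floor is binding.
At P = 8: Qd = 73 - 7·8 = 17 and Qs = 8·8 - 17 = 47.
Surplus = Qs - Qd = 30.
Government expenditure = surplus × support price = 30 × 8 = 240.

240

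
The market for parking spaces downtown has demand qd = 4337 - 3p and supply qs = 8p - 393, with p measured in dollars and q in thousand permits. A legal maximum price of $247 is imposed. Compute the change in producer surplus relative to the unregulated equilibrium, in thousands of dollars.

-423645

Without the control the market clears where 4337 - 3p = 8p - 393, i.e. p* = 430 and q* = 3047.
Because the ceiling (247) lies below the market-clearing price, it is binding.
At p = 247: qd = 4337 - 3·247 = 3596 and qs = 8·247 - 393 = 1583.
Producer surplus without the control is ½ · (430 - 49.125) · 3047 = 580263.0625.
With the ceiling, producers sell 1583 units at 247, so PS = ½ · (247 - 49.125) · 1583 = 156618.0625.
Change in producer surplus = 156618.0625 - 580263.0625 = -423645.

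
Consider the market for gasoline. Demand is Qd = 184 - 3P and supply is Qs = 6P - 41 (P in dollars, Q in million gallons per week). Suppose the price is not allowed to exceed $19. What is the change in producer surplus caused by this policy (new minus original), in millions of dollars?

Setting quantity demanded equal to quantity supplied, 184 - 3P = 6P - 41, gives P* = 25 and Q* = 109.
Because the ceiling (19) lies below the market-clearing price, it is binding.
At P = 19: Qd = 184 - 3·19 = 127 and Qs = 6·19 - 41 = 73.
Producer surplus without the control is ½ · (25 - 41/6) · 109 = 11881/12.
With the ceiling, producers sell 73 units at 19, so PS = ½ · (19 - 41/6) · 73 = 5329/12.
Change in producer surplus = 5329/12 - 11881/12 = -546.

-546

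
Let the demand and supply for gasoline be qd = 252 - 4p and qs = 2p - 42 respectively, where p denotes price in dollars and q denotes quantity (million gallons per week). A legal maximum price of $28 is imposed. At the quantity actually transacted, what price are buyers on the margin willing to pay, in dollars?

59.5

In a free market, 252 - 4p = 2p - 42 gives the equilibrium p* = 49, q* = 56.
Since 28 < 49, the ceiling is binding.
At p = 28: qd = 252 - 4·28 = 140 and qs = 2·28 - 42 = 14.
Only 14 units reach the market. On the demand curve, the marginal buyer's willingness to pay at q = 14 is (252 - 14)/4 = 59.5.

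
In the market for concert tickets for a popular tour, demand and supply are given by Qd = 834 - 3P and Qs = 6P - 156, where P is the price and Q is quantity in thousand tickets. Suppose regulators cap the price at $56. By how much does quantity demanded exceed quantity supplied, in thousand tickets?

486

Equilibrium: 834 - 3P = 6P - 156, so 990 = 9P and P* = 110, Q* = 504.
Because the ceiling (56) lies below the market-clearing price, it is binding.
At P = 56: Qd = 834 - 3·56 = 666 and Qs = 6·56 - 156 = 180.
Shortage = Qd - Qs = 666 - 180 = 486.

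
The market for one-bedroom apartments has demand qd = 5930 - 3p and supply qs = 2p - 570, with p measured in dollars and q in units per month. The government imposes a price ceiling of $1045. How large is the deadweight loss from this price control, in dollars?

Without the control the market clears where 5930 - 3p = 2p - 570, i.e. p* = 1300 and q* = 2030.
Because the ceiling (1045) lies below the market-clearing price, it is binding.
At p = 1045: qd = 5930 - 3·1045 = 2795 and qs = 2·1045 - 570 = 1520.
Quantity traded falls to 1520. At q = 1520 the demand price is (5930 - 1520)/3 = 1470 and the supply price is (570 + 1520)/2 = 1045.
Deadweight loss = ½ · (1470 - 1045) · (2030 - 1520) = ½ · 425 · 510 = 108375.

108375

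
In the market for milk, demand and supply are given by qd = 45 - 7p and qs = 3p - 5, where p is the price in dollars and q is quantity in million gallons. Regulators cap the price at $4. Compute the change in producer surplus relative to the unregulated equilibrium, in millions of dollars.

-8.5

Equilibrium: 45 - 7p = 3p - 5, so 50 = 10p and p* = 5, q* = 10.
Since 4 < 5, the ceiling is binding.
At p = 4: qd = 45 - 7·4 = 17 and qs = 3·4 - 5 = 7.
Producer surplus without the control is ½ · (5 - 5/3) · 10 = 50/3.
With the ceiling, producers sell 7 units at 4, so PS = ½ · (4 - 5/3) · 7 = 49/6.
Change in producer surplus = 49/6 - 50/3 = -8.5.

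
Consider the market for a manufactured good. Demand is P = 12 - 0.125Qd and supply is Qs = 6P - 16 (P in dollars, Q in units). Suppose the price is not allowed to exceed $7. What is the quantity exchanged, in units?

Rearranging demand gives Qd = 96 - 8P. Setting quantity demanded equal to quantity supplied, 96 - 8P = 6P - 16, gives P* = 8 and Q* = 32.
Since 7 < 8, the ceiling is binding.
At P = 7: Qd = 96 - 8·7 = 40 and Qs = 6·7 - 16 = 26.
The quantity actually transacted is the short side, supply: 26.

26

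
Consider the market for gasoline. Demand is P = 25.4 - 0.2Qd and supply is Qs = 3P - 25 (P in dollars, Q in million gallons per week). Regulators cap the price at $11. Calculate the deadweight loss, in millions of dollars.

Rearranging demand gives Qd = 127 - 5P. Without the control the market clears where 127 - 5P = 3P - 25, i.e. P* = 19 and Q* = 32.
Since 11 < 19, the ceiling is binding.
At P = 11: Qd = 127 - 5·11 = 72 and Qs = 3·11 - 25 = 8.
Quantity traded falls to 8. At Q = 8 the demand price is (127 - 8)/5 = 23.8 and the supply price is (25 + 8)/3 = 11.
Deadweight loss = ½ · (23.8 - 11) · (32 - 8) = ½ · 12.8 · 24 = 153.6.

153.6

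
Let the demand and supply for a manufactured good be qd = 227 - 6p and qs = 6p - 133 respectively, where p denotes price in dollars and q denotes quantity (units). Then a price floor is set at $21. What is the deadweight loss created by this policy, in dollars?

Equilibrium: 227 - 6p = 6p - 133, so 360 = 12p and p* = 30, q* = 47.
Since 21 is below p* = 30, the floor does not bind and the free-market outcome prevails.
Since the control does not bind, no trades are prevented and deadweight loss is zero.

0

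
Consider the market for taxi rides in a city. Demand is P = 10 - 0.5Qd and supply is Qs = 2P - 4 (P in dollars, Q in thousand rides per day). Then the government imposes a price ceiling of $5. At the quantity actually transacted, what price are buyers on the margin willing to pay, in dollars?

7

Rearranging demand gives Qd = 20 - 2P. Setting quantity demanded equal to quantity supplied, 20 - 2P = 2P - 4, gives P* = 6 and Q* = 8.
The ceiling of 5 is below the equilibrium price 6, so it binds.
At P = 5: Qd = 20 - 2·5 = 10 and Qs = 2·5 - 4 = 6.
Only 6 units reach the market. On the demand curve, the marginal buyer's willingness to pay at Q = 6 is (20 - 6)/2 = 7.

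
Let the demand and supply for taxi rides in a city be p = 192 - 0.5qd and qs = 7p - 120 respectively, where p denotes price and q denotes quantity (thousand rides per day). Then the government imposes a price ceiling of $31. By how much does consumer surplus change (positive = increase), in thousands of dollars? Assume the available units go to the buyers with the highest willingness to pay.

Rearranging demand gives qd = 384 - 2p. Without the control the market clears where 384 - 2p = 7p - 120, i.e. p* = 56 and q* = 272.
Since 31 < 56, the ceiling is binding.
At p = 31: qd = 384 - 2·31 = 322 and qs = 7·31 - 120 = 97.
Consumer surplus without the control is ½ · (192 - 56) · 272 = 18496.
With the ceiling, 97 units are sold at 31 (assume they go to the highest-value buyers). The demand price at q = 97 is 143.5, so CS = ½ · [(192 - 31) + (143.5 - 31)] · 97 = 13264.75.
Change in consumer surplus = 13264.75 - 18496 = -5231.25.

-5231.25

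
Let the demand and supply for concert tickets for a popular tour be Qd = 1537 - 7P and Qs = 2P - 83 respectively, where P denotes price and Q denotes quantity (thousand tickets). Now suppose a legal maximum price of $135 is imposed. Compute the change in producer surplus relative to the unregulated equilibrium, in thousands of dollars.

-10440

Without the control the market clears where 1537 - 7P = 2P - 83, i.e. P* = 180 and Q* = 277.
Because the ceiling (135) lies below the market-clearing price, it is binding.
At P = 135: Qd = 1537 - 7·135 = 592 and Qs = 2·135 - 83 = 187.
Producer surplus without the control is ½ · (180 - 41.5) · 277 = 19182.25.
With the ceiling, producers sell 187 units at 135, so PS = ½ · (135 - 41.5) · 187 = 8742.25.
Change in producer surplus = 8742.25 - 19182.25 = -10440.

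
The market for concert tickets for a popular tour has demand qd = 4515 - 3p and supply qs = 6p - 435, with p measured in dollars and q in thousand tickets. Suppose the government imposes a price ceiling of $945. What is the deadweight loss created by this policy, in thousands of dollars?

Setting quantity demanded equal to quantity supplied, 4515 - 3p = 6p - 435, gives p* = 550 and q* = 2865.
Since 945 is above p* = 550, the ceiling does not bind and the free-market outcome prevails.
Since the control does not bind, no trades are prevented and deadweight loss is zero.

0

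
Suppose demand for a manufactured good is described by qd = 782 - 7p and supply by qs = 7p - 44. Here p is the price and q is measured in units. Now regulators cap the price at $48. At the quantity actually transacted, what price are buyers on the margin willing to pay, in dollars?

Equilibrium: 782 - 7p = 7p - 44, so 826 = 14p and p* = 59, q* = 369.
The ceiling of 48 is below the equilibrium price 59, so it binds.
At p = 48: qd = 782 - 7·48 = 446 and qs = 7·48 - 44 = 292.
Only 292 units reach the market. On the demand curve, the marginal buyer's willingness to pay at q = 292 is (782 - 292)/7 = 70.

70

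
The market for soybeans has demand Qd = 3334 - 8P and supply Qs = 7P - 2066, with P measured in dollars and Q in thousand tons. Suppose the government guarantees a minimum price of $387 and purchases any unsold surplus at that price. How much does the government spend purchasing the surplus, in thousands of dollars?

Setting quantity demanded equal to quantity supplied, 3334 - 8P = 7P - 2066, gives P* = 360 and Q* = 454.
Since 387 > 360, the floor is binding.
At P = 387: Qd = 3334 - 8·387 = 238 and Qs = 7·387 - 2066 = 643.
Surplus = Qs - Qd = 405.
Government expenditure = surplus × support price = 405 × 387 = 156735.

156735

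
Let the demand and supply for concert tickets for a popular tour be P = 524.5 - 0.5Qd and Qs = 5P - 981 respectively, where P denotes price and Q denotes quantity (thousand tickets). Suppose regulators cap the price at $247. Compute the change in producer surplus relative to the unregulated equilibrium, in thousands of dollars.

Rearranging demand gives Qd = 1049 - 2P. Setting quantity demanded equal to quantity supplied, 1049 - 2P = 5P - 981, gives P* = 290 and Q* = 469.
The ceiling of 247 is below the equilibrium price 290, so it binds.
At P = 247: Qd = 1049 - 2·247 = 555 and Qs = 5·247 - 981 = 254.
Producer surplus without the control is ½ · (290 - 196.2) · 469 = 21996.1.
With the ceiling, producers sell 254 units at 247, so PS = ½ · (247 - 196.2) · 254 = 6451.6.
Change in producer surplus = 6451.6 - 21996.1 = -15544.5.

-15544.5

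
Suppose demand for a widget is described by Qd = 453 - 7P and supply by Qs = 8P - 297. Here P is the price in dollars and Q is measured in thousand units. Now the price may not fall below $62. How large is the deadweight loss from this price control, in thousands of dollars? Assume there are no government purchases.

Equilibrium: 453 - 7P = 8P - 297, so 750 = 15P and P* = 50, Q* = 103.
Because the floor (62) lies above the market-clearing price, it is binding.
At P = 62: Qd = 453 - 7·62 = 19 and Qs = 8·62 - 297 = 199.
Quantity traded falls to 19. At Q = 19 the demand price is (453 - 19)/7 = 62 and the supply price is (297 + 19)/8 = 39.5.
Deadweight loss = ½ · (62 - 39.5) · (103 - 19) = ½ · 22.5 · 84 = 945.

945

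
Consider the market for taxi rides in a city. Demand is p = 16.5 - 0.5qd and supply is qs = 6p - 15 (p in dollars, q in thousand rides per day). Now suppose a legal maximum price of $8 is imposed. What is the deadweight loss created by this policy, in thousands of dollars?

Rearranging demand gives qd = 33 - 2p. Equilibrium: 33 - 2p = 6p - 15, so 48 = 8p and p* = 6, q* = 21.
Since 8 is above p* = 6, the ceiling does not bind and the free-market outcome prevails.
Since the control does not bind, no trades are prevented and deadweight loss is zero.

0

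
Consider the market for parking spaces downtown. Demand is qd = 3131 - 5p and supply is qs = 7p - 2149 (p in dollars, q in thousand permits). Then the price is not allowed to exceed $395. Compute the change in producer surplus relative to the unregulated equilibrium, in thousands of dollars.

Setting quantity demanded equal to quantity supplied, 3131 - 5p = 7p - 2149, gives p* = 440 and q* = 931.
Since 395 < 440, the ceiling is binding.
At p = 395: qd = 3131 - 5·395 = 1156 and qs = 7·395 - 2149 = 616.
Producer surplus without the control is ½ · (440 - 307) · 931 = 61911.5.
With the ceiling, producers sell 616 units at 395, so PS = ½ · (395 - 307) · 616 = 27104.
Change in producer surplus = 27104 - 61911.5 = -34807.5.

-34807.5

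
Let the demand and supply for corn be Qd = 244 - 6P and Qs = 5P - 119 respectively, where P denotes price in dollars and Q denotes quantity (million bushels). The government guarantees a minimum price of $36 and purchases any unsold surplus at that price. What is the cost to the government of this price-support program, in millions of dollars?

1188

Without the control the market clears where 244 - 6P = 5P - 119, i.e. P* = 33 and Q* = 46.
Because the floor (36) lies above the market-clearing price, it is binding.
At P = 36: Qd = 244 - 6·36 = 28 and Qs = 5·36 - 119 = 61.
Surplus = Qs - Qd = 33.
Government expenditure = surplus × support price = 33 × 36 = 1188.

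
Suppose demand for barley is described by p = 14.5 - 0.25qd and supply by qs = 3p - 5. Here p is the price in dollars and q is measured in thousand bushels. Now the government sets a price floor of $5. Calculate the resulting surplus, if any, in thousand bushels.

Rearranging demand gives qd = 58 - 4p. Equilibrium: 58 - 4p = 3p - 5, so 63 = 7p and p* = 9, q* = 22.
Since 5 is below p* = 9, the floor does not bind and the free-market outcome prevails.
Since the control does not bind, there is no surplus.

0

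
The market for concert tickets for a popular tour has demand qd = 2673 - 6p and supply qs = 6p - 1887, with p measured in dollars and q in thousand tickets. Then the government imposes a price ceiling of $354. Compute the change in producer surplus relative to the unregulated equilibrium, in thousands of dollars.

Equilibrium: 2673 - 6p = 6p - 1887, so 4560 = 12p and p* = 380, q* = 393.
Since 354 < 380, the ceiling is binding.
At p = 354: qd = 2673 - 6·354 = 549 and qs = 6·354 - 1887 = 237.
Producer surplus without the control is ½ · (380 - 314.5) · 393 = 12870.75.
With the ceiling, producers sell 237 units at 354, so PS = ½ · (354 - 314.5) · 237 = 4680.75.
Change in producer surplus = 4680.75 - 12870.75 = -8190.

-8190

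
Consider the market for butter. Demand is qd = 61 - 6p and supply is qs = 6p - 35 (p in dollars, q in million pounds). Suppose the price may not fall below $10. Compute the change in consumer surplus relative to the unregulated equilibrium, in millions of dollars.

-14

Without the control the market clears where 61 - 6p = 6p - 35, i.e. p* = 8 and q* = 13.
Because the floor (10) lies above the market-clearing price, it is binding.
At p = 10: qd = 61 - 6·10 = 1 and qs = 6·10 - 35 = 25.
Consumer surplus without the control is ½ · (61/6 - 8) · 13 = 169/12.
With the floor, consumers buy 1 units at 10, so CS = ½ · (61/6 - 10) · 1 = 1/12.
Change in consumer surplus = 1/12 - 169/12 = -14.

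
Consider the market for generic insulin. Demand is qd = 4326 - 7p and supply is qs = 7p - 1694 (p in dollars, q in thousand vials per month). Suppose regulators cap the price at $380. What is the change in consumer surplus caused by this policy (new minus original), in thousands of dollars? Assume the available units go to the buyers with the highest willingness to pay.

39550

Without the control the market clears where 4326 - 7p = 7p - 1694, i.e. p* = 430 and q* = 1316.
Because the ceiling (380) lies below the market-clearing price, it is binding.
At p = 380: qd = 4326 - 7·380 = 1666 and qs = 7·380 - 1694 = 966.
Consumer surplus without the control is ½ · (618 - 430) · 1316 = 123704.
With the ceiling, 966 units are sold at 380 (assume they go to the highest-value buyers). The demand price at q = 966 is 480, so CS = ½ · [(618 - 380) + (480 - 380)] · 966 = 163254.
Change in consumer surplus = 163254 - 123704 = 39550.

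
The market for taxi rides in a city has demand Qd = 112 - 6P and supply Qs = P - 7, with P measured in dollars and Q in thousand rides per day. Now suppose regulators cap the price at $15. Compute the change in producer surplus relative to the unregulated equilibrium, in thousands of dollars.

-18

Without the control the market clears where 112 - 6P = P - 7, i.e. P* = 17 and Q* = 10.
The ceiling of 15 is below the equilibrium price 17, so it binds.
At P = 15: Qd = 112 - 6·15 = 22 and Qs = 15 - 7 = 8.
Producer surplus without the control is ½ · (17 - 7) · 10 = 50.
With the ceiling, producers sell 8 units at 15, so PS = ½ · (15 - 7) · 8 = 32.
Change in producer surplus = 32 - 50 = -18.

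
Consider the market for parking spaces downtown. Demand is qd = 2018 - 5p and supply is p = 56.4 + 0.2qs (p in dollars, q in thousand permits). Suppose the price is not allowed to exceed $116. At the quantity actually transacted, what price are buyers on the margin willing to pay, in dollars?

344

Rearranging supply gives qs = 5p - 282. In a free market, 2018 - 5p = 5p - 282 gives the equilibrium p* = 230, q* = 868.
Because the ceiling (116) lies below the market-clearing price, it is binding.
At p = 116: qd = 2018 - 5·116 = 1438 and qs = 5·116 - 282 = 298.
Only 298 units reach the market. On the demand curve, the marginal buyer's willingness to pay at q = 298 is (2018 - 298)/5 = 344.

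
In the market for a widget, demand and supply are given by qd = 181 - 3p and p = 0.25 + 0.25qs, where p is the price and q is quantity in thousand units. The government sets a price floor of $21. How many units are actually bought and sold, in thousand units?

Rearranging supply gives qs = 4p - 1. Setting quantity demanded equal to quantity supplied, 181 - 3p = 4p - 1, gives p* = 26 and q* = 103.
Since 21 is below p* = 26, the floor does not bind and the free-market outcome prevails.

103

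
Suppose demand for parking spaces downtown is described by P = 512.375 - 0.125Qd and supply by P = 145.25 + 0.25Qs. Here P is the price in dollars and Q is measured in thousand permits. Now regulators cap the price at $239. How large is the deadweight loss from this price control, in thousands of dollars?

Rearranging demand gives Qd = 4099 - 8P; rearranging supply gives Qs = 4P - 581. Setting quantity demanded equal to quantity supplied, 4099 - 8P = 4P - 581, gives P* = 390 and Q* = 979.
Since 239 < 390, the ceiling is binding.
At P = 239: Qd = 4099 - 8·239 = 2187 and Qs = 4·239 - 581 = 375.
Quantity traded falls to 375. At Q = 375 the demand price is (4099 - 375)/8 = 465.5 and the supply price is (581 + 375)/4 = 239.
Deadweight loss = ½ · (465.5 - 239) · (979 - 375) = ½ · 226.5 · 604 = 68403.

68403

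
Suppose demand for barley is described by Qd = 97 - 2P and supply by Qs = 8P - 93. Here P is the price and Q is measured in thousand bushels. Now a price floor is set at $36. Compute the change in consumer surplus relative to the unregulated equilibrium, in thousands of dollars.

Setting quantity demanded equal to quantity supplied, 97 - 2P = 8P - 93, gives P* = 19 and Q* = 59.
The floor of 36 is above the equilibrium price 19, so it binds.
At P = 36: Qd = 97 - 2·36 = 25 and Qs = 8·36 - 93 = 195.
Consumer surplus without the control is ½ · (48.5 - 19) · 59 = 870.25.
With the floor, consumers buy 25 units at 36, so CS = ½ · (48.5 - 36) · 25 = 156.25.
Change in consumer surplus = 156.25 - 870.25 = -714.

-714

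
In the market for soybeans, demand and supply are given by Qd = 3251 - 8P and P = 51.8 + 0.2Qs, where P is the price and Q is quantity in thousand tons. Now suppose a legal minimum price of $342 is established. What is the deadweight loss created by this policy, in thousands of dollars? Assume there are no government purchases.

Rearranging supply gives Qs = 5P - 259. In a free market, 3251 - 8P = 5P - 259 gives the equilibrium P* = 270, Q* = 1091.
The floor of 342 is above the equilibrium price 270, so it binds.
At P = 342: Qd = 3251 - 8·342 = 515 and Qs = 5·342 - 259 = 1451.
Quantity traded falls to 515. At Q = 515 the demand price is (3251 - 515)/8 = 342 and the supply price is (259 + 515)/5 = 154.8.
Deadweight loss = ½ · (342 - 154.8) · (1091 - 515) = ½ · 187.2 · 576 = 53913.6.

53913.6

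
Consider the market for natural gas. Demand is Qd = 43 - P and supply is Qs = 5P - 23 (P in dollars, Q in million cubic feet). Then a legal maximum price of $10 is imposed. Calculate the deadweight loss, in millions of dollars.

Setting quantity demanded equal to quantity supplied, 43 - P = 5P - 23, gives P* = 11 and Q* = 32.
Because the ceiling (10) lies below the market-clearing price, it is binding.
At P = 10: Qd = 43 - 10 = 33 and Qs = 5·10 - 23 = 27.
Quantity traded falls to 27. At Q = 27 the demand price is 43 - 27 = 16 and the supply price is (23 + 27)/5 = 10.
Deadweight loss = ½ · (16 - 10) · (32 - 27) = ½ · 6 · 5 = 15.

15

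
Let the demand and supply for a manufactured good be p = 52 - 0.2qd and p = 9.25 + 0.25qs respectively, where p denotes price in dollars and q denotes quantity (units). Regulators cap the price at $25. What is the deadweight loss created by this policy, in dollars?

Rearranging demand gives qd = 260 - 5p; rearranging supply gives qs = 4p - 37. Setting quantity demanded equal to quantity supplied, 260 - 5p = 4p - 37, gives p* = 33 and q* = 95.
The ceiling of 25 is below the equilibrium price 33, so it binds.
At p = 25: qd = 260 - 5·25 = 135 and qs = 4·25 - 37 = 63.
Quantity traded falls to 63. At q = 63 the demand price is (260 - 63)/5 = 39.4 and the supply price is (37 + 63)/4 = 25.
Deadweight loss = ½ · (39.4 - 25) · (95 - 63) = ½ · 14.4 · 32 = 230.4.

230.4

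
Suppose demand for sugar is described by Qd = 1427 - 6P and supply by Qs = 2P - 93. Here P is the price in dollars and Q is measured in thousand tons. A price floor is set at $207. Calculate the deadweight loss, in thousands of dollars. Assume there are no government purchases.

Setting quantity demanded equal to quantity supplied, 1427 - 6P = 2P - 93, gives P* = 190 and Q* = 287.
Because the floor (207) lies above the market-clearing price, it is binding.
At P = 207: Qd = 1427 - 6·207 = 185 and Qs = 2·207 - 93 = 321.
Quantity traded falls to 185. At Q = 185 the demand price is (1427 - 185)/6 = 207 and the supply price is (93 + 185)/2 = 139.
Deadweight loss = ½ · (207 - 139) · (287 - 185) = ½ · 68 · 102 = 3468.

3468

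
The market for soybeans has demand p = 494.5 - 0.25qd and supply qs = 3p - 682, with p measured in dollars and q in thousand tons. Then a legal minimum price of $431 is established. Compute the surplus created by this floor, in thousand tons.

357

Rearranging demand gives qd = 1978 - 4p. Equilibrium: 1978 - 4p = 3p - 682, so 2660 = 7p and p* = 380, q* = 458.
Because the floor (431) lies above the market-clearing price, it is binding.
At p = 431: qd = 1978 - 4·431 = 254 and qs = 3·431 - 682 = 611.
Surplus = qs - qd = 611 - 254 = 357.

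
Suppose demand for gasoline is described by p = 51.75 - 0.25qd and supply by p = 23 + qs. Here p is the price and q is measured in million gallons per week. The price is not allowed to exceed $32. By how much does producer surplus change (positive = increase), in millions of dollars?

-224

Rearranging demand gives qd = 207 - 4p; rearranging supply gives qs = p - 23. Setting quantity demanded equal to quantity supplied, 207 - 4p = p - 23, gives p* = 46 and q* = 23.
Because the ceiling (32) lies below the market-clearing price, it is binding.
At p = 32: qd = 207 - 4·32 = 79 and qs = 32 - 23 = 9.
Producer surplus without the control is ½ · (46 - 23) · 23 = 264.5.
With the ceiling, producers sell 9 units at 32, so PS = ½ · (32 - 23) · 9 = 40.5.
Change in producer surplus = 40.5 - 264.5 = -224.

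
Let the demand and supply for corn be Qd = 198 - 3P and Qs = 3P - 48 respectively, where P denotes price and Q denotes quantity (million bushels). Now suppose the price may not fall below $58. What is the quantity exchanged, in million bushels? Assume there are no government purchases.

24

In a free market, 198 - 3P = 3P - 48 gives the equilibrium P* = 41, Q* = 75.
The floor of 58 is above the equilibrium price 41, so it binds.
At P = 58: Qd = 198 - 3·58 = 24 and Qs = 3·58 - 48 = 126.
The quantity actually transacted is the short side, demand: 24.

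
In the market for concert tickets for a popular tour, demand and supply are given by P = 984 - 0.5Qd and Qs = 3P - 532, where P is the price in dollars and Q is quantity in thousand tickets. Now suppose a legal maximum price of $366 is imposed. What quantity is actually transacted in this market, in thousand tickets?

566

Rearranging demand gives Qd = 1968 - 2P. Setting quantity demanded equal to quantity supplied, 1968 - 2P = 3P - 532, gives P* = 500 and Q* = 968.
Since 366 < 500, the ceiling is binding.
At P = 366: Qd = 1968 - 2·366 = 1236 and Qs = 3·366 - 532 = 566.
The quantity actually transacted is the short side, supply: 566.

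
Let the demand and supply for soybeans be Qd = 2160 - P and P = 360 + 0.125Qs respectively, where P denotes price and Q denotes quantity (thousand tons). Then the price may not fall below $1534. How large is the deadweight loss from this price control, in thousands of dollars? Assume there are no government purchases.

Rearranging supply gives Qs = 8P - 2880. Setting quantity demanded equal to quantity supplied, 2160 - P = 8P - 2880, gives P* = 560 and Q* = 1600.
The floor of 1534 is above the equilibrium price 560, so it binds.
At P = 1534: Qd = 2160 - 1534 = 626 and Qs = 8·1534 - 2880 = 9392.
Quantity traded falls to 626. At Q = 626 the demand price is 2160 - 626 = 1534 and the supply price is (2880 + 626)/8 = 438.25.
Deadweight loss = ½ · (1534 - 438.25) · (1600 - 626) = ½ · 1095.75 · 974 = 533630.25.

533630.25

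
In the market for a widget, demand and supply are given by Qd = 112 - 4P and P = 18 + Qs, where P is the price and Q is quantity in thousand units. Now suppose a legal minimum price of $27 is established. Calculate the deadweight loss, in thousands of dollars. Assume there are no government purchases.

10

Rearranging supply gives Qs = P - 18. In a free market, 112 - 4P = P - 18 gives the equilibrium P* = 26, Q* = 8.
The floor of 27 is above the equilibrium price 26, so it binds.
At P = 27: Qd = 112 - 4·27 = 4 and Qs = 27 - 18 = 9.
Quantity traded falls to 4. At Q = 4 the demand price is (112 - 4)/4 = 27 and the supply price is 18 + 4 = 22.
Deadweight loss = ½ · (27 - 22) · (8 - 4) = ½ · 5 · 4 = 10.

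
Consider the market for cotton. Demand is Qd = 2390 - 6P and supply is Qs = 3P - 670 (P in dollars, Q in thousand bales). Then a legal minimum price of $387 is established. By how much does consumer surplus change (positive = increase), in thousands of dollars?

-9823

Equilibrium: 2390 - 6P = 3P - 670, so 3060 = 9P and P* = 340, Q* = 350.
Since 387 > 340, the floor is binding.
At P = 387: Qd = 2390 - 6·387 = 68 and Qs = 3·387 - 670 = 491.
Consumer surplus without the control is ½ · (1195/3 - 340) · 350 = 30625/3.
With the floor, consumers buy 68 units at 387, so CS = ½ · (1195/3 - 387) · 68 = 1156/3.
Change in consumer surplus = 1156/3 - 30625/3 = -9823.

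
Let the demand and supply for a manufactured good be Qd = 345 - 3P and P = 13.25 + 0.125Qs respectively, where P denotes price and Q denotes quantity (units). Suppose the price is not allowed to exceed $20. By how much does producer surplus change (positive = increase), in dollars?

Rearranging supply gives Qs = 8P - 106. In a free market, 345 - 3P = 8P - 106 gives the equilibrium P* = 41, Q* = 222.
Because the ceiling (20) lies below the market-clearing price, it is binding.
At P = 20: Qd = 345 - 3·20 = 285 and Qs = 8·20 - 106 = 54.
Producer surplus without the control is ½ · (41 - 13.25) · 222 = 3080.25.
With the ceiling, producers sell 54 units at 20, so PS = ½ · (20 - 13.25) · 54 = 182.25.
Change in producer surplus = 182.25 - 3080.25 = -2898.

-2898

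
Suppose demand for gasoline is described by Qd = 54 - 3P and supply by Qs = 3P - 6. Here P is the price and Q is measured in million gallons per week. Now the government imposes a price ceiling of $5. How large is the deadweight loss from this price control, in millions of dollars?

75

In a free market, 54 - 3P = 3P - 6 gives the equilibrium P* = 10, Q* = 24.
Because the ceiling (5) lies below the market-clearing price, it is binding.
At P = 5: Qd = 54 - 3·5 = 39 and Qs = 3·5 - 6 = 9.
Quantity traded falls to 9. At Q = 9 the demand price is (54 - 9)/3 = 15 and the supply price is (6 + 9)/3 = 5.
Deadweight loss = ½ · (15 - 5) · (24 - 9) = ½ · 10 · 15 = 75.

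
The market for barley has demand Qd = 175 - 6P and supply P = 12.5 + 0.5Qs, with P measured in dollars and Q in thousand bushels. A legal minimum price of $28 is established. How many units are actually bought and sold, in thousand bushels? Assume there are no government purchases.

Rearranging supply gives Qs = 2P - 25. Without the control the market clears where 175 - 6P = 2P - 25, i.e. P* = 25 and Q* = 25.
The floor of 28 is above the equilibrium price 25, so it binds.
At P = 28: Qd = 175 - 6·28 = 7 and Qs = 2·28 - 25 = 31.
The quantity actually transacted is the short side, demand: 7.

7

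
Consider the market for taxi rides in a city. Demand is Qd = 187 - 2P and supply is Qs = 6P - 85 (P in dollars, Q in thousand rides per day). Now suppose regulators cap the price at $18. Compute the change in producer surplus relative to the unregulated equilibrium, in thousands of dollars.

-1136

Setting quantity demanded equal to quantity supplied, 187 - 2P = 6P - 85, gives P* = 34 and Q* = 119.
Because the ceiling (18) lies below the market-clearing price, it is binding.
At P = 18: Qd = 187 - 2·18 = 151 and Qs = 6·18 - 85 = 23.
Producer surplus without the control is ½ · (34 - 85/6) · 119 = 14161/12.
With the ceiling, producers sell 23 units at 18, so PS = ½ · (18 - 85/6) · 23 = 529/12.
Change in producer surplus = 529/12 - 14161/12 = -1136.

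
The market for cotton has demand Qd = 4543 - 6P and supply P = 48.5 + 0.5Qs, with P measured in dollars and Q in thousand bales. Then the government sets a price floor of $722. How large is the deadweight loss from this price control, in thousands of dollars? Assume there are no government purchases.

241968

Rearranging supply gives Qs = 2P - 97. Without the control the market clears where 4543 - 6P = 2P - 97, i.e. P* = 580 and Q* = 1063.
Since 722 > 580, the floor is binding.
At P = 722: Qd = 4543 - 6·722 = 211 and Qs = 2·722 - 97 = 1347.
Quantity traded falls to 211. At Q = 211 the demand price is (4543 - 211)/6 = 722 and the supply price is (97 + 211)/2 = 154.
Deadweight loss = ½ · (722 - 154) · (1063 - 211) = ½ · 568 · 852 = 241968.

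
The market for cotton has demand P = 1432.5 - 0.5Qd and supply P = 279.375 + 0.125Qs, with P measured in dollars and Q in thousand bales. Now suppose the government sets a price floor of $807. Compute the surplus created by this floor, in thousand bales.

2970

Rearranging demand gives Qd = 2865 - 2P; rearranging supply gives Qs = 8P - 2235. Equilibrium: 2865 - 2P = 8P - 2235, so 5100 = 10P and P* = 510, Q* = 1845.
Since 807 > 510, the floor is binding.
At P = 807: Qd = 2865 - 2·807 = 1251 and Qs = 8·807 - 2235 = 4221.
Surplus = Qs - Qd = 4221 - 1251 = 2970.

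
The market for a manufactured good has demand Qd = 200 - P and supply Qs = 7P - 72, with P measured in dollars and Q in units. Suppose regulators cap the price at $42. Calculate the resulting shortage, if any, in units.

Setting quantity demanded equal to quantity supplied, 200 - P = 7P - 72, gives P* = 34 and Q* = 166.
The ceiling of 42 is above the equilibrium price 34, so it is not binding; the market clears at P* = 34, Q* = 166.
Since the control does not bind, there is no shortage.

0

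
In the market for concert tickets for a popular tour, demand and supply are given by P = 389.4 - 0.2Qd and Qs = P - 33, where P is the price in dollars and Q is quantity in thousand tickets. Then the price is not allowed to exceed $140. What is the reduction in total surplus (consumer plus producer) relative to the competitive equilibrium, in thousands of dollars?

21660

Rearranging demand gives Qd = 1947 - 5P. Equilibrium: 1947 - 5P = P - 33, so 1980 = 6P and P* = 330, Q* = 297.
Because the ceiling (140) lies below the market-clearing price, it is binding.
At P = 140: Qd = 1947 - 5·140 = 1247 and Qs = 140 - 33 = 107.
Quantity traded falls to 107. At Q = 107 the demand price is (1947 - 107)/5 = 368 and the supply price is 33 + 107 = 140.
Deadweight loss = ½ · (368 - 140) · (297 - 107) = ½ · 228 · 190 = 21660.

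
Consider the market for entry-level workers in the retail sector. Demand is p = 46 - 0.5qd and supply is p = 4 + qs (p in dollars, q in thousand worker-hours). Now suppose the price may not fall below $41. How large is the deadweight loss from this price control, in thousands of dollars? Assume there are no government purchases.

243

Rearranging demand gives qd = 92 - 2p; rearranging supply gives qs = p - 4. Equilibrium: 92 - 2p = p - 4, so 96 = 3p and p* = 32, q* = 28.
Because the floor (41) lies above the market-clearing price, it is binding.
At p = 41: qd = 92 - 2·41 = 10 and qs = 41 - 4 = 37.
Quantity traded falls to 10. At q = 10 the demand price is (92 - 10)/2 = 41 and the supply price is 4 + 10 = 14.
Deadweight loss = ½ · (41 - 14) · (28 - 10) = ½ · 27 · 18 = 243.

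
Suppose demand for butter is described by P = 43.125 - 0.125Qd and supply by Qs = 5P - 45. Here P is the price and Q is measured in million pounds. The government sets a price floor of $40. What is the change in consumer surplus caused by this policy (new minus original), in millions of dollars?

Rearranging demand gives Qd = 345 - 8P. Without the control the market clears where 345 - 8P = 5P - 45, i.e. P* = 30 and Q* = 105.
Because the floor (40) lies above the market-clearing price, it is binding.
At P = 40: Qd = 345 - 8·40 = 25 and Qs = 5·40 - 45 = 155.
Consumer surplus without the control is ½ · (43.125 - 30) · 105 = 689.0625.
With the floor, consumers buy 25 units at 40, so CS = ½ · (43.125 - 40) · 25 = 39.0625.
Change in consumer surplus = 39.0625 - 689.0625 = -650.

-650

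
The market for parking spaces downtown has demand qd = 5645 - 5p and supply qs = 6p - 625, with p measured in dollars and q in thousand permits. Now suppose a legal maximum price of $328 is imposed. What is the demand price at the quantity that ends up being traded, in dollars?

Setting quantity demanded equal to quantity supplied, 5645 - 5p = 6p - 625, gives p* = 570 and q* = 2795.
The ceiling of 328 is below the equilibrium price 570, so it binds.
At p = 328: qd = 5645 - 5·328 = 4005 and qs = 6·328 - 625 = 1343.
Only 1343 units reach the market. On the demand curve, the marginal buyer's willingness to pay at q = 1343 is (5645 - 1343)/5 = 860.4.

860.4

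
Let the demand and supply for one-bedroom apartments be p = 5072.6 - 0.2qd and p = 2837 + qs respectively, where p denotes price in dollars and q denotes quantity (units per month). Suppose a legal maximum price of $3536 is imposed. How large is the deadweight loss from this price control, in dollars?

Rearranging demand gives qd = 25363 - 5p; rearranging supply gives qs = p - 2837. Equilibrium: 25363 - 5p = p - 2837, so 28200 = 6p and p* = 4700, q* = 1863.
Since 3536 < 4700, the ceiling is binding.
At p = 3536: qd = 25363 - 5·3536 = 7683 and qs = 3536 - 2837 = 699.
Quantity traded falls to 699. At q = 699 the demand price is (25363 - 699)/5 = 4932.8 and the supply price is 2837 + 699 = 3536.
Deadweight loss = ½ · (4932.8 - 3536) · (1863 - 699) = ½ · 1396.8 · 1164 = 812937.6.

812937.6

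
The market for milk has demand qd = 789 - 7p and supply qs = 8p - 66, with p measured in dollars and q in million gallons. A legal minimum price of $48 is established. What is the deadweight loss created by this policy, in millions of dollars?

0

Without the control the market clears where 789 - 7p = 8p - 66, i.e. p* = 57 and q* = 390.
Since 48 is below p* = 57, the floor does not bind and the free-market outcome prevails.
Since the control does not bind, no trades are prevented and deadweight loss is zero.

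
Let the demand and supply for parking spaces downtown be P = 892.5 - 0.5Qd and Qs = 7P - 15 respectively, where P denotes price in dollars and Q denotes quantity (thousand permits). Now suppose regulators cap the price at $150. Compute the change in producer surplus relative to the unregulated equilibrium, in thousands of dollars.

Rearranging demand gives Qd = 1785 - 2P. In a free market, 1785 - 2P = 7P - 15 gives the equilibrium P* = 200, Q* = 1385.
Because the ceiling (150) lies below the market-clearing price, it is binding.
At P = 150: Qd = 1785 - 2·150 = 1485 and Qs = 7·150 - 15 = 1035.
Producer surplus without the control is ½ · (200 - 15/7) · 1385 = 1918225/14.
With the ceiling, producers sell 1035 units at 150, so PS = ½ · (150 - 15/7) · 1035 = 1071225/14.
Change in producer surplus = 1071225/14 - 1918225/14 = -60500.

-60500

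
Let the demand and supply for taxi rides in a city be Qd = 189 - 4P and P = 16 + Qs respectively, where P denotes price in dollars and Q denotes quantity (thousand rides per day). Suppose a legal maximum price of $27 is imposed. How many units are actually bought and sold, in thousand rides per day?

11

Rearranging supply gives Qs = P - 16. In a free market, 189 - 4P = P - 16 gives the equilibrium P* = 41, Q* = 25.
Because the ceiling (27) lies below the market-clearing price, it is binding.
At P = 27: Qd = 189 - 4·27 = 81 and Qs = 27 - 16 = 11.
The quantity actually transacted is the short side, supply: 11.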